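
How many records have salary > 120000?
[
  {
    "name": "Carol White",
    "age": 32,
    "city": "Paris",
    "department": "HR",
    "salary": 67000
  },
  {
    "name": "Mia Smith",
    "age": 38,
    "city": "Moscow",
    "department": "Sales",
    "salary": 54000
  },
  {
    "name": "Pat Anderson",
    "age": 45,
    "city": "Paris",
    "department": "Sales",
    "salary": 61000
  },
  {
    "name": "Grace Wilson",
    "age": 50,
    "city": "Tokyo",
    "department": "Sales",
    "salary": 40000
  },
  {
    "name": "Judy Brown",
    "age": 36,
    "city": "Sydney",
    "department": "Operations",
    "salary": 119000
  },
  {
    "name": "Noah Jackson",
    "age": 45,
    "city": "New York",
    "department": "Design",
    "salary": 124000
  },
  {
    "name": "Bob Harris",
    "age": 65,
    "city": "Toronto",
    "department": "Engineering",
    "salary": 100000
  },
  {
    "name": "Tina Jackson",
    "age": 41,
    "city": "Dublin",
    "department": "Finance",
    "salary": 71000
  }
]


Data: 8 records
Condition: salary > 120000

Checking each record:
  Carol White: 67000
  Mia Smith: 54000
  Pat Anderson: 61000
  Grace Wilson: 40000
  Judy Brown: 119000
  Noah Jackson: 124000 MATCH
  Bob Harris: 100000
  Tina Jackson: 71000

Count: 1

1


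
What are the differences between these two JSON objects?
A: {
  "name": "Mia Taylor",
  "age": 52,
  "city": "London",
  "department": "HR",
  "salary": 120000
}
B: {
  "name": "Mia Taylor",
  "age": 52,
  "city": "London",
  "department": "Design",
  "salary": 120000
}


Comparing each field (in key order):
  name: same
  age: same
  city: same
  department: DIFFERENT
  salary: same
Differences:
  department: HR -> Design

1 field(s) changed

1 change: department


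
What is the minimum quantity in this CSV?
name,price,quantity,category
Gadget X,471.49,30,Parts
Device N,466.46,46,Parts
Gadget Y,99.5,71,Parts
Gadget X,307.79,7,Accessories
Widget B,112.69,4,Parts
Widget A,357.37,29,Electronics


Computing minimum quantity:
Values: [30, 46, 71, 7, 4, 29]
Min = 4

4


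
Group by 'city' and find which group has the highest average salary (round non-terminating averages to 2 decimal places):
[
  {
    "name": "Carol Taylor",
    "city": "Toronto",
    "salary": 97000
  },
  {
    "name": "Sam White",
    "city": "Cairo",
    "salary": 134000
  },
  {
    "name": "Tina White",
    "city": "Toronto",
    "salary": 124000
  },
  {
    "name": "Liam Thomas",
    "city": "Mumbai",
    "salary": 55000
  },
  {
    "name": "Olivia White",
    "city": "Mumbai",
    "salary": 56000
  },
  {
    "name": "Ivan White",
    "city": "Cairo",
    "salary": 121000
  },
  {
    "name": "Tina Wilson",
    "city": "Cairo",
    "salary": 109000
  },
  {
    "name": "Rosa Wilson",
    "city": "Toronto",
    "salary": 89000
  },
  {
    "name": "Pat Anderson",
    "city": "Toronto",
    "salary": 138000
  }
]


Group by: city

Groups:
  Cairo: 3 people, avg salary = 364000/3 ≈ $121333.33
  Mumbai: 2 people, avg salary = 111000/2 = $55500
  Toronto: 4 people, avg salary = 448000/4 = $112000

Highest average salary: Cairo (≈$121333.33)

Cairo (≈$121333.33)


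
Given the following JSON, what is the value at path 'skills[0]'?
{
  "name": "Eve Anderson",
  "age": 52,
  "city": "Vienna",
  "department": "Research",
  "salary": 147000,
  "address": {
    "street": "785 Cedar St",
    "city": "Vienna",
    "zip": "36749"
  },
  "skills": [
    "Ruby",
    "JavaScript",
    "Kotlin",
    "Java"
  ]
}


Query: skills[0]
Path: skills -> first element
Value: Ruby

Ruby


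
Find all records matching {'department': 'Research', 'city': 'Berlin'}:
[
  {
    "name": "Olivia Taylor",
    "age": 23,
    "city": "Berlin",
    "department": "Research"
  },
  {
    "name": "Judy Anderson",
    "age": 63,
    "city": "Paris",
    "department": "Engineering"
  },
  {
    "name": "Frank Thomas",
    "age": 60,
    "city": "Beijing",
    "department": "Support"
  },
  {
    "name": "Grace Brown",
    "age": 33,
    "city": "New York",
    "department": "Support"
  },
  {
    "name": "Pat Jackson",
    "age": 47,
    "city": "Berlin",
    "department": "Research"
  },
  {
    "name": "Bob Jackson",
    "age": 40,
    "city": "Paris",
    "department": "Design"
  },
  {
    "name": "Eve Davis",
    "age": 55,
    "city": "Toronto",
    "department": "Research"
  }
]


Search criteria: {'department': 'Research', 'city': 'Berlin'}

Checking 7 records:
  Olivia Taylor: {department: Research, city: Berlin} <-- MATCH
  Judy Anderson: {department: Engineering, city: Paris}
  Frank Thomas: {department: Support, city: Beijing}
  Grace Brown: {department: Support, city: New York}
  Pat Jackson: {department: Research, city: Berlin} <-- MATCH
  Bob Jackson: {department: Design, city: Paris}
  Eve Davis: {department: Research, city: Toronto}

Matches: ["Olivia Taylor", "Pat Jackson"]

["Olivia Taylor", "Pat Jackson"]


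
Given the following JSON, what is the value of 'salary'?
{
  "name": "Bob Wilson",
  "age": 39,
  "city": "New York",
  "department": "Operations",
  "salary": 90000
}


Looking up field 'salary'
Value: 90000

90000


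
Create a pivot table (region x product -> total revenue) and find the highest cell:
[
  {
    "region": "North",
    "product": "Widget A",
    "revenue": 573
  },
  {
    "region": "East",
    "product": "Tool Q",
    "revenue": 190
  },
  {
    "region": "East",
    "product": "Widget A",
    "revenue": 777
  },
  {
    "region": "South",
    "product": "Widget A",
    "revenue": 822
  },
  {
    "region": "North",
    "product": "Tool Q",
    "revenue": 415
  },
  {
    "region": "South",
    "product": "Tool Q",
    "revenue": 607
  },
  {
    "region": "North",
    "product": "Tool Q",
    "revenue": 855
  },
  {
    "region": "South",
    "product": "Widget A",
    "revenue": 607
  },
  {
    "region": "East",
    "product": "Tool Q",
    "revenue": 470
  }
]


Pivot: region (rows) x product (columns) -> total revenue

     Tool Q        Widget A    
East           660           777  
North         1270           573  
South          607          1429  

Highest: South / Widget A = $1429

South / Widget A = $1429


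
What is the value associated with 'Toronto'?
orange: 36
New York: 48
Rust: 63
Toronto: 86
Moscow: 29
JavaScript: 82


Looking up key 'Toronto'
Value: 86

86


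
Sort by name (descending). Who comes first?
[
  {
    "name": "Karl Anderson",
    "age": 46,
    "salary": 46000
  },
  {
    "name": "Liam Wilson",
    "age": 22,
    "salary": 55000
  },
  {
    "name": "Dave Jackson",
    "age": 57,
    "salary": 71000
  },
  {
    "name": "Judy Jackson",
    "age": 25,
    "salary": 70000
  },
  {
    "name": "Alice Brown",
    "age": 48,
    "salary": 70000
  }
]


Sort by: name (descending)

Sorted order:
  1. Liam Wilson (name = Liam Wilson)
  2. Karl Anderson (name = Karl Anderson)
  3. Judy Jackson (name = Judy Jackson)
  4. Dave Jackson (name = Dave Jackson)
  5. Alice Brown (name = Alice Brown)

First: Liam Wilson

Liam Wilson


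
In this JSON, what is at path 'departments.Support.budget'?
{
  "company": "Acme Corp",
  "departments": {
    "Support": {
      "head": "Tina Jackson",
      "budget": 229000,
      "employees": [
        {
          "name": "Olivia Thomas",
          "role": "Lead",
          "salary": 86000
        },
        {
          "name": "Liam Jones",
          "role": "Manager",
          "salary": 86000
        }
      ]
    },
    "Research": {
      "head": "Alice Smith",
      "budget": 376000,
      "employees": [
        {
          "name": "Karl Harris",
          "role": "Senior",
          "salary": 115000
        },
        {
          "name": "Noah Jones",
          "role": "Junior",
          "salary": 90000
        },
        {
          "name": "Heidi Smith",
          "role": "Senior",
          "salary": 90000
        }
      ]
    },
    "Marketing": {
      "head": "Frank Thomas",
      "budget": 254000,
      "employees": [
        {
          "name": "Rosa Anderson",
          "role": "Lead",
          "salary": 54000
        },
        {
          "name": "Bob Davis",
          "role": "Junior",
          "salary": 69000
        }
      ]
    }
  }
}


Path: departments.Support.budget

Navigate:
  -> departments
  -> Support
  -> budget = 229000

229000


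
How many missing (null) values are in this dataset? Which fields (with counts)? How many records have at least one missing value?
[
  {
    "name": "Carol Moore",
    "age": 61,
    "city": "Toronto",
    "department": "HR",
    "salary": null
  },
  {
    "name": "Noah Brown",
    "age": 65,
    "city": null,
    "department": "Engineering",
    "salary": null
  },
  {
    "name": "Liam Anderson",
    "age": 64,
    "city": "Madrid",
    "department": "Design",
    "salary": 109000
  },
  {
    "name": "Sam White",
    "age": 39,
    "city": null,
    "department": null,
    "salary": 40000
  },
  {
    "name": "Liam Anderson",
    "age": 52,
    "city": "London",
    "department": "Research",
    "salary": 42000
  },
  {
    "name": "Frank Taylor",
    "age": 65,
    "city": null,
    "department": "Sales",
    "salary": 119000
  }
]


Checking for missing (null) values in 6 records:

  Carol Moore: salary
  Noah Brown: city, salary
  Liam Anderson: complete
  Sam White: city, department
  Liam Anderson: complete
  Frank Taylor: city

Per field:
  name: 0 missing
  age: 0 missing
  city: 3 missing
  department: 1 missing
  salary: 2 missing

Total missing values: 6
Records with any missing: 4

6 missing values (city: 3, department: 1, salary: 2); 4 incomplete records


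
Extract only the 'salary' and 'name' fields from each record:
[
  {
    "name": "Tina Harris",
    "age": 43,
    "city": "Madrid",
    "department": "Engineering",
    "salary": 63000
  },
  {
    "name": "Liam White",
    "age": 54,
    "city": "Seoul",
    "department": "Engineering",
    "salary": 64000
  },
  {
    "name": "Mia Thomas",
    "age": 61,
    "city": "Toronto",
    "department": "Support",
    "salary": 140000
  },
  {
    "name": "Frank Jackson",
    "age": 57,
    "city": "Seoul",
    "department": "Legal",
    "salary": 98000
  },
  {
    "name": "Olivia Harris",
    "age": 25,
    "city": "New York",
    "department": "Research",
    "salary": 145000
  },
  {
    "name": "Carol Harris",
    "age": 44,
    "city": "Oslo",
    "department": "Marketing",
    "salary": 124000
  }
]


Original: 6 records with fields: name, age, city, department, salary
Keep: ['salary', 'name']
Drop: ['age', 'city', 'department']
Result: 6 records, 2 fields each

[
  {
    "salary": 63000,
    "name": "Tina Harris"
  },
  {
    "salary": 64000,
    "name": "Liam White"
  },
  {
    "salary": 140000,
    "name": "Mia Thomas"
  },
  {
    "salary": 98000,
    "name": "Frank Jackson"
  },
  {
    "salary": 145000,
    "name": "Olivia Harris"
  },
  {
    "salary": 124000,
    "name": "Carol Harris"
  }
]


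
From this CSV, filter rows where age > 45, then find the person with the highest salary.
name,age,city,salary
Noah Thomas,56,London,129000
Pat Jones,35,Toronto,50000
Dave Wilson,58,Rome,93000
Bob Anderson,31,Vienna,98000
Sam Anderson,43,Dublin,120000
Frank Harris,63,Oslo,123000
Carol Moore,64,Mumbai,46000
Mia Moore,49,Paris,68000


Filter: age > 45
Sort by: salary (descending)

Filtered records (5):
  Noah Thomas, age 56, salary $129000
  Frank Harris, age 63, salary $123000
  Dave Wilson, age 58, salary $93000
  Mia Moore, age 49, salary $68000
  Carol Moore, age 64, salary $46000

Highest salary: Noah Thomas ($129000)

Noah Thomas


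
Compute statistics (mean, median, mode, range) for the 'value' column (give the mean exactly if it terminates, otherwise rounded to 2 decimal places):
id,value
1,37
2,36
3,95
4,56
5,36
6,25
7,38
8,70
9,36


Data: [37, 36, 95, 56, 36, 25, 38, 70, 36]
Count: 9
Sum: 429
Mean: 429/9 ≈ 47.67 (rounded to 2 decimal places)
Sorted: [25, 36, 36, 36, 37, 38, 56, 70, 95]
Median: 37.0
Mode: 36 (3 times)
Range: 95 - 25 = 70
Min: 25, Max: 95

mean≈47.67, median=37.0, mode=36, range=70


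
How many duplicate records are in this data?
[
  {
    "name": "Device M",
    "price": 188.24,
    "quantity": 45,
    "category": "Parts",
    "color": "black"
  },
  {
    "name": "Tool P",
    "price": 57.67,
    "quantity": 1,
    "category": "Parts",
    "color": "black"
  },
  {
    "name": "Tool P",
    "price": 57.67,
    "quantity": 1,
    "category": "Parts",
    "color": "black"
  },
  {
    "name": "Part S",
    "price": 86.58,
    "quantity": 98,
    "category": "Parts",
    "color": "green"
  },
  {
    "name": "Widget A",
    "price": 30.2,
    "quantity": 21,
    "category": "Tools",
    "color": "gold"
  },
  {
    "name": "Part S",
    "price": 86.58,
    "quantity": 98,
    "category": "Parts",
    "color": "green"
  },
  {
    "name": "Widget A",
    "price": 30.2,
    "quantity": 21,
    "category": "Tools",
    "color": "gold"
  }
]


Checking 7 records for duplicates:

  Row 1: Device M ($188.24, qty 45)
  Row 2: Tool P ($57.67, qty 1)
  Row 3: Tool P ($57.67, qty 1) <-- DUPLICATE
  Row 4: Part S ($86.58, qty 98)
  Row 5: Widget A ($30.2, qty 21)
  Row 6: Part S ($86.58, qty 98) <-- DUPLICATE
  Row 7: Widget A ($30.2, qty 21) <-- DUPLICATE

Duplicates found: 3
Unique records: 4

3 duplicates, 4 unique


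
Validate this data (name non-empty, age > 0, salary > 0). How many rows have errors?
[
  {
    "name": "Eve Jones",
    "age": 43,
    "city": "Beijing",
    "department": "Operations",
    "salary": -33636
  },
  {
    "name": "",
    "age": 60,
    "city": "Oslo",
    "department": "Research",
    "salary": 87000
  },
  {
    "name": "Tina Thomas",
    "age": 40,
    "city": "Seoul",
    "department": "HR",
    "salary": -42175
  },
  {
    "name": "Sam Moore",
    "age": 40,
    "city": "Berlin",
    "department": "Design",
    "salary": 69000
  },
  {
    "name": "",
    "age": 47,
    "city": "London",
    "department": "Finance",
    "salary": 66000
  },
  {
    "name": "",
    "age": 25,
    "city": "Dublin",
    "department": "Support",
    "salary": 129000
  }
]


Validating 6 records:
Rules: name non-empty, age > 0, salary > 0

  Row 1 (Eve Jones): negative salary: -33636
  Row 2 (???): empty name
  Row 3 (Tina Thomas): negative salary: -42175
  Row 4 (Sam Moore): OK
  Row 5 (???): empty name
  Row 6 (???): empty name

Total errors: 5

5 errors


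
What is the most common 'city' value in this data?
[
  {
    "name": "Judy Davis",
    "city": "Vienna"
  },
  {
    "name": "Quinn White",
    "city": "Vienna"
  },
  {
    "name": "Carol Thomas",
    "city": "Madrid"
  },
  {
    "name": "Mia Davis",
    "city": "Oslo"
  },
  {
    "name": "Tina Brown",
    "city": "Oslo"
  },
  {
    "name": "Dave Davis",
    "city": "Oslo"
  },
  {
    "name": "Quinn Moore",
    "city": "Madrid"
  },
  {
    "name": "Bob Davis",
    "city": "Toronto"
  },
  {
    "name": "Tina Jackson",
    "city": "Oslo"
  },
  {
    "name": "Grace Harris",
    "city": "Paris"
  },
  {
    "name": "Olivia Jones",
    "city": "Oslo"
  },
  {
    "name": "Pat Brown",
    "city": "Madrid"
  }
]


Counting 'city' values across 12 records:

  Oslo: 5 #####
  Madrid: 3 ###
  Vienna: 2 ##
  Toronto: 1 #
  Paris: 1 #

Most common: Oslo (5 times)

Oslo (5 times)


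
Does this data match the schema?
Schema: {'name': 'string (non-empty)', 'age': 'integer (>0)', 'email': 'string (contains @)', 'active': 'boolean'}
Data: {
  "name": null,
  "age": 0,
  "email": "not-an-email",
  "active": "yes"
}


Validating each field against schema:
  name: FAIL (null is not a string)
  age: FAIL (0 is not > 0)
  email: FAIL ("not-an-email" does not contain @)
  active: FAIL ("yes" is not a boolean)

Result: INVALID (4 errors: name, age, email, active)

INVALID (4 errors: name, age, email, active)


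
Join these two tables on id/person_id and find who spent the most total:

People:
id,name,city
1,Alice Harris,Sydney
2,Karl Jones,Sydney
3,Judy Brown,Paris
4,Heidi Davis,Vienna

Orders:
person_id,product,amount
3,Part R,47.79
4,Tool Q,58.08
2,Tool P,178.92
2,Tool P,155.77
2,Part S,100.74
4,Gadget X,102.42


Join on: people.id = orders.person_id

Joined rows:
  Judy Brown (Paris) bought Part R for $47.79
  Heidi Davis (Vienna) bought Tool Q for $58.08
  Karl Jones (Sydney) bought Tool P for $178.92
  Karl Jones (Sydney) bought Tool P for $155.77
  Karl Jones (Sydney) bought Part S for $100.74
  Heidi Davis (Vienna) bought Gadget X for $102.42

Total per person:
  Karl Jones: $435.43
  Heidi Davis: $160.50
  Judy Brown: $47.79

Top spender: Karl Jones ($435.43)

Karl Jones ($435.43)


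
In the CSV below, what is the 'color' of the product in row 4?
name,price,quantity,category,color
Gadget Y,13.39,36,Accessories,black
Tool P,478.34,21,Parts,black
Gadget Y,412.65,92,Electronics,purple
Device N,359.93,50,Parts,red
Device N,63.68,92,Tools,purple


Query: Row 4 ('Device N'), column 'color'
Value: red

red


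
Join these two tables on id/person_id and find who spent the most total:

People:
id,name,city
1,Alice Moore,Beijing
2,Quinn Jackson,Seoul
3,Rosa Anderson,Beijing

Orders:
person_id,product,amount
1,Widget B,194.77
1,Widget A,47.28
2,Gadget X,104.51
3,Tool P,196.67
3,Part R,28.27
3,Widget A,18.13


Join on: people.id = orders.person_id

Joined rows:
  Alice Moore (Beijing) bought Widget B for $194.77
  Alice Moore (Beijing) bought Widget A for $47.28
  Quinn Jackson (Seoul) bought Gadget X for $104.51
  Rosa Anderson (Beijing) bought Tool P for $196.67
  Rosa Anderson (Beijing) bought Part R for $28.27
  Rosa Anderson (Beijing) bought Widget A for $18.13

Total per person:
  Rosa Anderson: $243.07
  Alice Moore: $242.05
  Quinn Jackson: $104.51

Top spender: Rosa Anderson ($243.07)

Rosa Anderson ($243.07)


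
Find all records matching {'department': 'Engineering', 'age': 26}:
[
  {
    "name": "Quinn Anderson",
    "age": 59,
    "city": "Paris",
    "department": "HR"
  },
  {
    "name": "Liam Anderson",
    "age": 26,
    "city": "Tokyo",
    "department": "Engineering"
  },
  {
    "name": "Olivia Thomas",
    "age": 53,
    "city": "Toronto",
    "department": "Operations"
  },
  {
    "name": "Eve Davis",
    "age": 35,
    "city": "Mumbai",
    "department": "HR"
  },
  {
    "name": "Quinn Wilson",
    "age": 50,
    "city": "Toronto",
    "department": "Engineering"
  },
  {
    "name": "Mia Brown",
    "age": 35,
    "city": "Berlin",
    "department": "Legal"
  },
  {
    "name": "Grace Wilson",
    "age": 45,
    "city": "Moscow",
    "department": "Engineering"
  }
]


Search criteria: {'department': 'Engineering', 'age': 26}

Checking 7 records:
  Quinn Anderson: {department: HR, age: 59}
  Liam Anderson: {department: Engineering, age: 26} <-- MATCH
  Olivia Thomas: {department: Operations, age: 53}
  Eve Davis: {department: HR, age: 35}
  Quinn Wilson: {department: Engineering, age: 50}
  Mia Brown: {department: Legal, age: 35}
  Grace Wilson: {department: Engineering, age: 45}

Matches: ["Liam Anderson"]

["Liam Anderson"]


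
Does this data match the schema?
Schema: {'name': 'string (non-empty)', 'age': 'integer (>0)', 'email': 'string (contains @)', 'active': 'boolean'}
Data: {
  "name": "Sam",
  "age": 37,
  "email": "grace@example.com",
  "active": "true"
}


Validating each field against schema:
  name: OK (non-empty string)
  age: OK (positive integer)
  email: OK (string with @)
  active: FAIL ("true" is not a boolean)

Result: INVALID (1 error: active)

INVALID (1 error: active)


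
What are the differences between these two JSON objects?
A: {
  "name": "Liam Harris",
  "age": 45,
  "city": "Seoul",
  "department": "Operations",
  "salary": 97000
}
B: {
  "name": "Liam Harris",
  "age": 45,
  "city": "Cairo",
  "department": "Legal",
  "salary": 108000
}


Comparing each field (in key order):
  name: same
  age: same
  city: DIFFERENT
  department: DIFFERENT
  salary: DIFFERENT
Differences:
  city: Seoul -> Cairo
  department: Operations -> Legal
  salary: 97000 -> 108000

3 field(s) changed

3 changes: city, department, salary


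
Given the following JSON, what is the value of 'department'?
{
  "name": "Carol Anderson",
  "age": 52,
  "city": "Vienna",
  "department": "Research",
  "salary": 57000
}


Looking up field 'department'
Value: Research

Research


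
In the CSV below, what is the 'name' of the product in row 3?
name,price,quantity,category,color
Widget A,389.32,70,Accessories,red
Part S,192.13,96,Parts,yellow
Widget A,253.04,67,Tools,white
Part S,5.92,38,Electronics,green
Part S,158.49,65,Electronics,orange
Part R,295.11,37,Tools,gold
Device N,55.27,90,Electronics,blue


Query: Row 3 ('Widget A'), column 'name'
Value: Widget A

Widget A


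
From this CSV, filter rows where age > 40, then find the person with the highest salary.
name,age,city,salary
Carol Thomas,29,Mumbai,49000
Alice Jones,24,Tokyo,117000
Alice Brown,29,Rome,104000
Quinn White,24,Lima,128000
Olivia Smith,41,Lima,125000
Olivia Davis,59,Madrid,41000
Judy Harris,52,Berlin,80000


Filter: age > 40
Sort by: salary (descending)

Filtered records (3):
  Olivia Smith, age 41, salary $125000
  Judy Harris, age 52, salary $80000
  Olivia Davis, age 59, salary $41000

Highest salary: Olivia Smith ($125000)

Olivia Smith


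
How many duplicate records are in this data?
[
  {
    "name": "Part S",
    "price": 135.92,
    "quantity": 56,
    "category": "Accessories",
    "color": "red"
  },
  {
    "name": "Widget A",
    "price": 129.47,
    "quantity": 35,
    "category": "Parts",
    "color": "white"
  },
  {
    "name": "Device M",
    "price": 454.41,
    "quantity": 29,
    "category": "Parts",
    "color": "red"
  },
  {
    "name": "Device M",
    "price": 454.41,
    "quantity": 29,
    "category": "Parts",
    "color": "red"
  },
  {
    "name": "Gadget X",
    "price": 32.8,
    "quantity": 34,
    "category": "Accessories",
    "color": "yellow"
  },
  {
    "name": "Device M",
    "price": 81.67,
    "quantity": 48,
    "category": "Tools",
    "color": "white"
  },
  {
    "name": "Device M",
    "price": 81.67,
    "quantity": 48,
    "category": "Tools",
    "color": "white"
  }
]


Checking 7 records for duplicates:

  Row 1: Part S ($135.92, qty 56)
  Row 2: Widget A ($129.47, qty 35)
  Row 3: Device M ($454.41, qty 29)
  Row 4: Device M ($454.41, qty 29) <-- DUPLICATE
  Row 5: Gadget X ($32.8, qty 34)
  Row 6: Device M ($81.67, qty 48)
  Row 7: Device M ($81.67, qty 48) <-- DUPLICATE

Duplicates found: 2
Unique records: 5

2 duplicates, 5 unique


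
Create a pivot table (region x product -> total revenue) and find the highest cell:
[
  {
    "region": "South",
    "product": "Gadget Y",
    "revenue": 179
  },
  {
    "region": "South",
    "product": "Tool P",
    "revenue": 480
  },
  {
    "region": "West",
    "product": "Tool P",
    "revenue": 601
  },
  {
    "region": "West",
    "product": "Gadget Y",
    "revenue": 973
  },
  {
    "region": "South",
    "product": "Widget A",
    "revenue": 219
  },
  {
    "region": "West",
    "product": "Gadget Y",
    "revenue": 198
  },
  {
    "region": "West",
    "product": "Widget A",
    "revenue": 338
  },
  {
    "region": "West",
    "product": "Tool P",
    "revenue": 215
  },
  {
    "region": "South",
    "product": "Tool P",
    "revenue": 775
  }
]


Pivot: region (rows) x product (columns) -> total revenue

     Gadget Y      Tool P        Widget A    
South          179          1255           219  
West          1171           816           338  

Highest: South / Tool P = $1255

South / Tool P = $1255


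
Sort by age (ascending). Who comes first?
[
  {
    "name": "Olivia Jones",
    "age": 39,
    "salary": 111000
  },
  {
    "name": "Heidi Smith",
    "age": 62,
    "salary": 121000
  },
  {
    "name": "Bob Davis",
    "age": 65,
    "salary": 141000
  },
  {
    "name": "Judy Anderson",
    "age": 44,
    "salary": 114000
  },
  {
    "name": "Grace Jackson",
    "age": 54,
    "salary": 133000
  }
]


Sort by: age (ascending)

Sorted order:
  1. Olivia Jones (age = 39)
  2. Judy Anderson (age = 44)
  3. Grace Jackson (age = 54)
  4. Heidi Smith (age = 62)
  5. Bob Davis (age = 65)

First: Olivia Jones

Olivia Jones


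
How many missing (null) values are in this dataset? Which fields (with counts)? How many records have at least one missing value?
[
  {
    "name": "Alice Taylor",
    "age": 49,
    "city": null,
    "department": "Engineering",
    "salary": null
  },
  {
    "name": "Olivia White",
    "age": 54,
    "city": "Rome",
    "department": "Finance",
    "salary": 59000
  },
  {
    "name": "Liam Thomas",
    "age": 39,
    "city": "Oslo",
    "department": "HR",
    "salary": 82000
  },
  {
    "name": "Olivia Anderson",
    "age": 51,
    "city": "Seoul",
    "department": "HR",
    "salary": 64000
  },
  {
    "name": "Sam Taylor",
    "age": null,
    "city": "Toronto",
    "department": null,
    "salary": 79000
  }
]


Checking for missing (null) values in 5 records:

  Alice Taylor: city, salary
  Olivia White: complete
  Liam Thomas: complete
  Olivia Anderson: complete
  Sam Taylor: age, department

Per field:
  name: 0 missing
  age: 1 missing
  city: 1 missing
  department: 1 missing
  salary: 1 missing

Total missing values: 4
Records with any missing: 2

4 missing values (age: 1, city: 1, department: 1, salary: 1); 2 incomplete records


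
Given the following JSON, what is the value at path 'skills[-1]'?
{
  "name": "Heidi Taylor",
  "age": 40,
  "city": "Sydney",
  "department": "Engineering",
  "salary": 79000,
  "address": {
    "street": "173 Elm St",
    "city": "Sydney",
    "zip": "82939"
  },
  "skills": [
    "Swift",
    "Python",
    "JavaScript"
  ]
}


Query: skills[-1]
Path: skills -> last element
Value: JavaScript

JavaScript


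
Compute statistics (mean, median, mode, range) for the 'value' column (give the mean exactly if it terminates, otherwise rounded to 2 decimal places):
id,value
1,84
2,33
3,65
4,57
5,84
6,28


Data: [84, 33, 65, 57, 84, 28]
Count: 6
Sum: 351
Mean: 351/6 = 58.5
Sorted: [28, 33, 57, 65, 84, 84]
Median: 61.0
Mode: 84 (2 times)
Range: 84 - 28 = 56
Min: 28, Max: 84

mean=58.5, median=61.0, mode=84, range=56


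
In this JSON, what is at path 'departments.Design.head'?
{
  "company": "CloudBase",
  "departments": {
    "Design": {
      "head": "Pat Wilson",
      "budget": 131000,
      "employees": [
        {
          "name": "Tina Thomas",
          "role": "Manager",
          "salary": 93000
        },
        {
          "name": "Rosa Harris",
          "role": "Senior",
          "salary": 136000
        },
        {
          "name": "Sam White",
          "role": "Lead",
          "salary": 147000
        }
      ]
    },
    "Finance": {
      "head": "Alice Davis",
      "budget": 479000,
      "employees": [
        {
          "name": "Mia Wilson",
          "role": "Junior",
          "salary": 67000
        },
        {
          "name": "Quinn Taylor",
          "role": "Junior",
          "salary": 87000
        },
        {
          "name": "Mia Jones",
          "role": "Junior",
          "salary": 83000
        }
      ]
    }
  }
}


Path: departments.Design.head

Navigate:
  -> departments
  -> Design
  -> head = 'Pat Wilson'

Pat Wilson


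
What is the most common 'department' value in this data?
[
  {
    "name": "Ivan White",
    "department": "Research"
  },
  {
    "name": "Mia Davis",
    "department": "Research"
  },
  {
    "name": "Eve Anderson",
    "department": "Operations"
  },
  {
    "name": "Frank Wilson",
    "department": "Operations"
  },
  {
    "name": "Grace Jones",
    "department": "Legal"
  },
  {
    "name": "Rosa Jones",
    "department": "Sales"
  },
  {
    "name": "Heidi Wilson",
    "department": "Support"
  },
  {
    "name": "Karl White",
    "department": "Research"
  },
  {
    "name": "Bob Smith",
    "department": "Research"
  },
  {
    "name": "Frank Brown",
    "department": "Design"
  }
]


Counting 'department' values across 10 records:

  Research: 4 ####
  Operations: 2 ##
  Legal: 1 #
  Sales: 1 #
  Support: 1 #
  Design: 1 #

Most common: Research (4 times)

Research (4 times)


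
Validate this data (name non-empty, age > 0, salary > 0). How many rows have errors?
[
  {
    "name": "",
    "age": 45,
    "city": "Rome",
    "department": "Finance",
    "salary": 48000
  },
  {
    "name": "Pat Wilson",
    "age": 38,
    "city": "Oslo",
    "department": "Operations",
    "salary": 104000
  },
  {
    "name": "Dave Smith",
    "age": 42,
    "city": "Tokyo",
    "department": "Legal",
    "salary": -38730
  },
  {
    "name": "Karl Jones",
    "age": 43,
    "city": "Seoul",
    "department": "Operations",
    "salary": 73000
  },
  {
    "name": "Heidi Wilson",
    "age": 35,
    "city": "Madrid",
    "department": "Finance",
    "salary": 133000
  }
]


Validating 5 records:
Rules: name non-empty, age > 0, salary > 0

  Row 1 (???): empty name
  Row 2 (Pat Wilson): OK
  Row 3 (Dave Smith): negative salary: -38730
  Row 4 (Karl Jones): OK
  Row 5 (Heidi Wilson): OK

Total errors: 2

2 errors


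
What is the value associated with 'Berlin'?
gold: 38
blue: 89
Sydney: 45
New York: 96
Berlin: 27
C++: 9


Looking up key 'Berlin'
Value: 27

27


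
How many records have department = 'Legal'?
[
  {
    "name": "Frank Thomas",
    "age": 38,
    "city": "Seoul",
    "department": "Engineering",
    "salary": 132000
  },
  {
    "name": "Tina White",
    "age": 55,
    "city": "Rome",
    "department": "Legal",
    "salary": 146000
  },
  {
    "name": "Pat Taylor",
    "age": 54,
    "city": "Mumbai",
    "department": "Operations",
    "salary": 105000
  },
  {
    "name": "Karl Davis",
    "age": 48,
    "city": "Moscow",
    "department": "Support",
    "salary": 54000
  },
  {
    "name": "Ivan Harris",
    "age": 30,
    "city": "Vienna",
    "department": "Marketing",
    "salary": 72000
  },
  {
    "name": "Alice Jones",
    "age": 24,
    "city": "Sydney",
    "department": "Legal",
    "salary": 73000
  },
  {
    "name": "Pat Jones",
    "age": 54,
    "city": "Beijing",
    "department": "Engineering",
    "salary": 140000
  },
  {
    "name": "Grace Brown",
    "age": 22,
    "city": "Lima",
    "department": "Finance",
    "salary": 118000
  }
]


Data: 8 records
Condition: department = 'Legal'

Checking each record:
  Frank Thomas: Engineering
  Tina White: Legal MATCH
  Pat Taylor: Operations
  Karl Davis: Support
  Ivan Harris: Marketing
  Alice Jones: Legal MATCH
  Pat Jones: Engineering
  Grace Brown: Finance

Count: 2

2


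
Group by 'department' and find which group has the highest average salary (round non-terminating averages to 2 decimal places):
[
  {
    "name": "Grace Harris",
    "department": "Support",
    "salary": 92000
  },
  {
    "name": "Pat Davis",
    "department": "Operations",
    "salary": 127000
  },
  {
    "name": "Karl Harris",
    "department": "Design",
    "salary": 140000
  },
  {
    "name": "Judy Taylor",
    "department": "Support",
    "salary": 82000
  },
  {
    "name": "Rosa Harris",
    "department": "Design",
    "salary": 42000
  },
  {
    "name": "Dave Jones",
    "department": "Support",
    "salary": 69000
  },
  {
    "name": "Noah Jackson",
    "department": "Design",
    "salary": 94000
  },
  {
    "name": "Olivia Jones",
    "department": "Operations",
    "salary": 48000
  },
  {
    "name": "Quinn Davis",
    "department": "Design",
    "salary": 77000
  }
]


Group by: department

Groups:
  Design: 4 people, avg salary = 353000/4 = $88250
  Operations: 2 people, avg salary = 175000/2 = $87500
  Support: 3 people, avg salary = 243000/3 = $81000

Highest average salary: Design ($88250)

Design ($88250)


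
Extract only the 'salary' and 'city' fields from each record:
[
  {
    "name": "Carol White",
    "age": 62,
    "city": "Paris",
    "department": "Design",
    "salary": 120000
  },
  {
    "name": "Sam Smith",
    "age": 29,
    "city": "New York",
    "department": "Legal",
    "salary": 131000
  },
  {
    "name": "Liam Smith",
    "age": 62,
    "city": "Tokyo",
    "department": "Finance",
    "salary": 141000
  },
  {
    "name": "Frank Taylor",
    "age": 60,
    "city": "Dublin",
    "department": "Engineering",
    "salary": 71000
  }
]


Original: 4 records with fields: name, age, city, department, salary
Keep: ['salary', 'city']
Drop: ['name', 'age', 'department']
Result: 4 records, 2 fields each

[
  {
    "salary": 120000,
    "city": "Paris"
  },
  {
    "salary": 131000,
    "city": "New York"
  },
  {
    "salary": 141000,
    "city": "Tokyo"
  },
  {
    "salary": 71000,
    "city": "Dublin"
  }
]


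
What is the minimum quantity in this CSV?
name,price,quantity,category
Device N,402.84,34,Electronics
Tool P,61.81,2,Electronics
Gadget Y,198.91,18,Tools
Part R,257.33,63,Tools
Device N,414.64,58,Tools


Computing minimum quantity:
Values: [34, 2, 18, 63, 58]
Min = 2

2


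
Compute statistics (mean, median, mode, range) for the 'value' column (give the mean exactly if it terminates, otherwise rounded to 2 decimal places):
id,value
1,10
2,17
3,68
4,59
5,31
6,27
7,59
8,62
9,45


Data: [10, 17, 68, 59, 31, 27, 59, 62, 45]
Count: 9
Sum: 378
Mean: 378/9 = 42
Sorted: [10, 17, 27, 31, 45, 59, 59, 62, 68]
Median: 45.0
Mode: 59 (2 times)
Range: 68 - 10 = 58
Min: 10, Max: 68

mean=42, median=45.0, mode=59, range=58


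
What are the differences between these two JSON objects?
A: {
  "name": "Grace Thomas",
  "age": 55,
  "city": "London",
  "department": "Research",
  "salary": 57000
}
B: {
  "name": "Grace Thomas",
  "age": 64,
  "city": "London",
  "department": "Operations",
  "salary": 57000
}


Comparing each field (in key order):
  name: same
  age: DIFFERENT
  city: same
  department: DIFFERENT
  salary: same
Differences:
  age: 55 -> 64
  department: Research -> Operations

2 field(s) changed

2 changes: age, department


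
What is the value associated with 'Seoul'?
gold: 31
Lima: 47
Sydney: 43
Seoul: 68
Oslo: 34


Looking up key 'Seoul'
Value: 68

68


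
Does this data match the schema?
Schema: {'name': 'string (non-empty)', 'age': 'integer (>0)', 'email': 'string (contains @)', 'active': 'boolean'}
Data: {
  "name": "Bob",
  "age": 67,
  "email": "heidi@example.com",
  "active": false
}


Validating each field against schema:
  name: OK (non-empty string)
  age: OK (positive integer)
  email: OK (string with @)
  active: OK (boolean)

Result: VALID

VALID


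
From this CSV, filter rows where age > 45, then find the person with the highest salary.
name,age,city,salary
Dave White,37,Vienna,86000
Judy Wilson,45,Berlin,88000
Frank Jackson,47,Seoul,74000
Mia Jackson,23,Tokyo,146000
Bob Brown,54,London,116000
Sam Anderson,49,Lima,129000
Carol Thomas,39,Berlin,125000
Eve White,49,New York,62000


Filter: age > 45
Sort by: salary (descending)

Filtered records (4):
  Sam Anderson, age 49, salary $129000
  Bob Brown, age 54, salary $116000
  Frank Jackson, age 47, salary $74000
  Eve White, age 49, salary $62000

Highest salary: Sam Anderson ($129000)

Sam Anderson


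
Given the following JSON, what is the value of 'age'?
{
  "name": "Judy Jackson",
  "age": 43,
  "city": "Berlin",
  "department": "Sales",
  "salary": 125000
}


Looking up field 'age'
Value: 43

43


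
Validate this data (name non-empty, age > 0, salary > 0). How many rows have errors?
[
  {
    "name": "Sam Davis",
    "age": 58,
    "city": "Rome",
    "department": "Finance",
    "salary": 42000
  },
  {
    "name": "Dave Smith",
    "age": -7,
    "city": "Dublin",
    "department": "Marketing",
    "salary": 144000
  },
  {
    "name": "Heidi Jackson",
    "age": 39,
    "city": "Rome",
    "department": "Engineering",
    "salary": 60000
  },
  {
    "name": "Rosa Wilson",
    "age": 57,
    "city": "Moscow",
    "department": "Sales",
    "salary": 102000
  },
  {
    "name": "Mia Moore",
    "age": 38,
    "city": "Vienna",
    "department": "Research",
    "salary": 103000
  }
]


Validating 5 records:
Rules: name non-empty, age > 0, salary > 0

  Row 1 (Sam Davis): OK
  Row 2 (Dave Smith): negative age: -7
  Row 3 (Heidi Jackson): OK
  Row 4 (Rosa Wilson): OK
  Row 5 (Mia Moore): OK

Total errors: 1

1 errors


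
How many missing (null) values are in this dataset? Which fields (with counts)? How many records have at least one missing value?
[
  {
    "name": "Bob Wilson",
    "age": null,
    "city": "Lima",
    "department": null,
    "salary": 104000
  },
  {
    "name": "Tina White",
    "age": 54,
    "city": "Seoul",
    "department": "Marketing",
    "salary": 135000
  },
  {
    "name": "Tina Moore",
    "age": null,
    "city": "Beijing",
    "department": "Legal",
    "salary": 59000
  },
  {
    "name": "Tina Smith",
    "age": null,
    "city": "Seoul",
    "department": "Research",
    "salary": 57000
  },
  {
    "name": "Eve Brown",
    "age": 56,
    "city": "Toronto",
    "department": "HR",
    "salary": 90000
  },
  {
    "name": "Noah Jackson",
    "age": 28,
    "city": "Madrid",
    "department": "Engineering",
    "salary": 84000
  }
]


Checking for missing (null) values in 6 records:

  Bob Wilson: age, department
  Tina White: complete
  Tina Moore: age
  Tina Smith: age
  Eve Brown: complete
  Noah Jackson: complete

Per field:
  name: 0 missing
  age: 3 missing
  city: 0 missing
  department: 1 missing
  salary: 0 missing

Total missing values: 4
Records with any missing: 3

4 missing values (age: 3, department: 1); 3 incomplete records


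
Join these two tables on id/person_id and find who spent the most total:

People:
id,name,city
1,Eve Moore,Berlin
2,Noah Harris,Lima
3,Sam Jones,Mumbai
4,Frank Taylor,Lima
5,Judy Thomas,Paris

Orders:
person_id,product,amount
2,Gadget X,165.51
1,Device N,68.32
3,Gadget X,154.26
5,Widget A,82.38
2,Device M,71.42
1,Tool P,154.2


Join on: people.id = orders.person_id

Joined rows:
  Noah Harris (Lima) bought Gadget X for $165.51
  Eve Moore (Berlin) bought Device N for $68.32
  Sam Jones (Mumbai) bought Gadget X for $154.26
  Judy Thomas (Paris) bought Widget A for $82.38
  Noah Harris (Lima) bought Device M for $71.42
  Eve Moore (Berlin) bought Tool P for $154.2

Total per person:
  Noah Harris: $236.93
  Eve Moore: $222.52
  Sam Jones: $154.26
  Judy Thomas: $82.38

Top spender: Noah Harris ($236.93)

Noah Harris ($236.93)


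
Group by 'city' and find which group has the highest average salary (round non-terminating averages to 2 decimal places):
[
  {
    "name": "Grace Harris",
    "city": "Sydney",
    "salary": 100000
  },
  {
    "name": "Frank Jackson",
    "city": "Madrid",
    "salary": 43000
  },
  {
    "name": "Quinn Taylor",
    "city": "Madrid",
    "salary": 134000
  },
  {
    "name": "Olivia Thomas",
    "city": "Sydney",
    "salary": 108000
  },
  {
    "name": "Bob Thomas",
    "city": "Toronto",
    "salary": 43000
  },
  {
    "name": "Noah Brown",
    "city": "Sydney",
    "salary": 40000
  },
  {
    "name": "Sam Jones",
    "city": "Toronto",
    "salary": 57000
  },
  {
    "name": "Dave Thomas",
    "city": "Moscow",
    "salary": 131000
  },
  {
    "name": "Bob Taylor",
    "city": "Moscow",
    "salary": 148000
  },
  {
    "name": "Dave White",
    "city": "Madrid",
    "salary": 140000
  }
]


Group by: city

Groups:
  Madrid: 3 people, avg salary = 317000/3 ≈ $105666.67
  Moscow: 2 people, avg salary = 279000/2 = $139500
  Sydney: 3 people, avg salary = 248000/3 ≈ $82666.67
  Toronto: 2 people, avg salary = 100000/2 = $50000

Highest average salary: Moscow ($139500)

Moscow ($139500)


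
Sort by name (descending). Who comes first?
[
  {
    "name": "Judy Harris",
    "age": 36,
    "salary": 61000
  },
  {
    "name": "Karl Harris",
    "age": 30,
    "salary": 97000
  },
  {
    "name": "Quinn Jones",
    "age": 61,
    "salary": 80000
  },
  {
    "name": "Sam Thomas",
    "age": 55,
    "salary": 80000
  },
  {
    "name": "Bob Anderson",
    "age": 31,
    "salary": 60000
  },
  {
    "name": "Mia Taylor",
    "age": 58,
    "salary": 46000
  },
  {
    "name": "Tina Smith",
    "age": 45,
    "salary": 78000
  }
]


Sort by: name (descending)

Sorted order:
  1. Tina Smith (name = Tina Smith)
  2. Sam Thomas (name = Sam Thomas)
  3. Quinn Jones (name = Quinn Jones)
  4. Mia Taylor (name = Mia Taylor)
  5. Karl Harris (name = Karl Harris)
  6. Judy Harris (name = Judy Harris)
  7. Bob Anderson (name = Bob Anderson)

First: Tina Smith

Tina Smith
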